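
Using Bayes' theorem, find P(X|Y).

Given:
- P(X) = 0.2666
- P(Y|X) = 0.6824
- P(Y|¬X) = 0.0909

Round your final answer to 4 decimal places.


Bayes' theorem: P(X|Y) = P(Y|X) × P(X) / P(Y)

Step 1: Calculate P(Y) using law of total probability
P(Y) = P(Y|X)P(X) + P(Y|¬X)P(¬X)
     = 0.6824 × 0.2666 + 0.0909 × 0.7334
     = 0.18192784 + 0.06666606
     = 0.24859390

Step 2: Apply Bayes' theorem
P(X|Y) = P(Y|X) × P(X) / P(Y)
       = 0.18192784 / 0.24859390
       = 0.7318


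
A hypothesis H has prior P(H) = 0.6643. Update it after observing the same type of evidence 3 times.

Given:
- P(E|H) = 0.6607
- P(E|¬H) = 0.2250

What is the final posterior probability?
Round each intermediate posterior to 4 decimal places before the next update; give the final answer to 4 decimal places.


Sequential Bayesian updating:

Initial prior: P(H) = 0.6643

Update 1:
  P(E) = 0.6607 × 0.6643 + 0.2250 × 0.3357 = 0.43890301 + 0.07553250 = 0.51443551
  P(H|E) = 0.43890301 / 0.51443551 = 0.8532

Update 2:
  P(E) = 0.6607 × 0.8532 + 0.2250 × 0.1468 = 0.56370924 + 0.03303000 = 0.59673924
  P(H|E) = 0.56370924 / 0.59673924 = 0.9446

Update 3:
  P(E) = 0.6607 × 0.9446 + 0.2250 × 0.0554 = 0.62409722 + 0.01246500 = 0.63656222
  P(H|E) = 0.62409722 / 0.63656222 = 0.9804

Final posterior: 0.9804


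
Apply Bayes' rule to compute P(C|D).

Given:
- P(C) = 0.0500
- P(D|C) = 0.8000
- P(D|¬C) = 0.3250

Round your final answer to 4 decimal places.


Bayes' theorem: P(C|D) = P(D|C) × P(C) / P(D)

Step 1: Calculate P(D) using law of total probability
P(D) = P(D|C)P(C) + P(D|¬C)P(¬C)
     = 0.8000 × 0.0500 + 0.3250 × 0.9500
     = 0.04000000 + 0.30875000
     = 0.34875000

Step 2: Apply Bayes' theorem
P(C|D) = P(D|C) × P(C) / P(D)
       = 0.04000000 / 0.34875000
       = 0.1147


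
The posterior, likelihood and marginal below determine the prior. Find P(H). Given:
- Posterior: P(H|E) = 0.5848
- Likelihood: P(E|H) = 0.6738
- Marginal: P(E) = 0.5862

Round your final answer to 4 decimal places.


From Bayes' theorem: P(H|E) = P(E|H) × P(H) / P(E)

Rearranging for P(H):
P(H) = P(H|E) × P(E) / P(E|H)
     = 0.5848 × 0.5862 / 0.6738
     = 0.34280976 / 0.6738
     = 0.5088


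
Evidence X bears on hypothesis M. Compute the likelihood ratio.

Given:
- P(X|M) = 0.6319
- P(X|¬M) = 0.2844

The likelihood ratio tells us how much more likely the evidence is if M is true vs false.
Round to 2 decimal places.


Likelihood Ratio (LR) = P(X|M) / P(X|¬M)

LR = 0.6319 / 0.2844
   = 2.22

The evidence is 2.22 times more likely if M is true than if M is false.
LR > 1, so observing X raises the odds in favor of M.


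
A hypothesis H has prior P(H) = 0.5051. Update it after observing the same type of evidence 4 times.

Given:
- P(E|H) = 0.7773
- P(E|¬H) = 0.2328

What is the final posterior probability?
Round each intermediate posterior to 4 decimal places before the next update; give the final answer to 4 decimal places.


Sequential Bayesian updating:

Initial prior: P(H) = 0.5051

Update 1:
  P(E) = 0.7773 × 0.5051 + 0.2328 × 0.4949 = 0.39261423 + 0.11521272 = 0.50782695
  P(H|E) = 0.39261423 / 0.50782695 = 0.7731

Update 2:
  P(E) = 0.7773 × 0.7731 + 0.2328 × 0.2269 = 0.60093063 + 0.05282232 = 0.65375295
  P(H|E) = 0.60093063 / 0.65375295 = 0.9192

Update 3:
  P(E) = 0.7773 × 0.9192 + 0.2328 × 0.0808 = 0.71449416 + 0.01881024 = 0.73330440
  P(H|E) = 0.71449416 / 0.73330440 = 0.9743

Update 4:
  P(E) = 0.7773 × 0.9743 + 0.2328 × 0.0257 = 0.75732339 + 0.00598296 = 0.76330635
  P(H|E) = 0.75732339 / 0.76330635 = 0.9922

Final posterior: 0.9922


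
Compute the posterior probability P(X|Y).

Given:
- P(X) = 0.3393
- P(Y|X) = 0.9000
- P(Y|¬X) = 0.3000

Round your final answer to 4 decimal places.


Bayes' theorem: P(X|Y) = P(Y|X) × P(X) / P(Y)

Step 1: Calculate P(Y) using law of total probability
P(Y) = P(Y|X)P(X) + P(Y|¬X)P(¬X)
     = 0.9000 × 0.3393 + 0.3000 × 0.6607
     = 0.30537000 + 0.19821000
     = 0.50358000

Step 2: Apply Bayes' theorem
P(X|Y) = P(Y|X) × P(X) / P(Y)
       = 0.30537000 / 0.50358000
       = 0.6064


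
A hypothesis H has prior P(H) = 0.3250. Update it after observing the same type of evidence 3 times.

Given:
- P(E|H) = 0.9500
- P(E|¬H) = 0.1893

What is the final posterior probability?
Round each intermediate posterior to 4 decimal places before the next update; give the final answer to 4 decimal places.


Sequential Bayesian updating:

Initial prior: P(H) = 0.3250

Update 1:
  P(E) = 0.9500 × 0.3250 + 0.1893 × 0.6750 = 0.30875000 + 0.12777750 = 0.43652750
  P(H|E) = 0.30875000 / 0.43652750 = 0.7073

Update 2:
  P(E) = 0.9500 × 0.7073 + 0.1893 × 0.2927 = 0.67193500 + 0.05540811 = 0.72734311
  P(H|E) = 0.67193500 / 0.72734311 = 0.9238

Update 3:
  P(E) = 0.9500 × 0.9238 + 0.1893 × 0.0762 = 0.87761000 + 0.01442466 = 0.89203466
  P(H|E) = 0.87761000 / 0.89203466 = 0.9838

Final posterior: 0.9838


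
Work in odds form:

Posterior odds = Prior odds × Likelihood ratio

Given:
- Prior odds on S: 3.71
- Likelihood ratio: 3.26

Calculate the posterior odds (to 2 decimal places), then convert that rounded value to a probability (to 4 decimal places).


Step 1: Calculate posterior odds
Posterior odds = Prior odds × LR
               = 3.71 × 3.26
               = 12.09

Step 2: Convert to probability
P(S|E) = Posterior odds / (1 + Posterior odds)
       = 12.09 / (1 + 12.09)
       = 12.09 / 13.09
       = 0.9236

The evidence increased P(S) from 0.7877 to 0.9236.


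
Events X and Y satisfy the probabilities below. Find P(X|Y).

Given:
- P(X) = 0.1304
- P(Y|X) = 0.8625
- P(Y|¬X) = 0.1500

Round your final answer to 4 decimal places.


Bayes' theorem: P(X|Y) = P(Y|X) × P(X) / P(Y)

Step 1: Calculate P(Y) using law of total probability
P(Y) = P(Y|X)P(X) + P(Y|¬X)P(¬X)
     = 0.8625 × 0.1304 + 0.1500 × 0.8696
     = 0.11247000 + 0.13044000
     = 0.24291000

Step 2: Apply Bayes' theorem
P(X|Y) = P(Y|X) × P(X) / P(Y)
       = 0.11247000 / 0.24291000
       = 0.4630


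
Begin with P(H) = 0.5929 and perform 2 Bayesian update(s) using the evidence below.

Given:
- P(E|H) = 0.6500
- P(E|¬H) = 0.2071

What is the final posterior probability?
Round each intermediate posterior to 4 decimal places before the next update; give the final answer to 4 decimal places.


Sequential Bayesian updating:

Initial prior: P(H) = 0.5929

Update 1:
  P(E) = 0.6500 × 0.5929 + 0.2071 × 0.4071 = 0.38538500 + 0.08431041 = 0.46969541
  P(H|E) = 0.38538500 / 0.46969541 = 0.8205

Update 2:
  P(E) = 0.6500 × 0.8205 + 0.2071 × 0.1795 = 0.53332500 + 0.03717445 = 0.57049945
  P(H|E) = 0.53332500 / 0.57049945 = 0.9348

Final posterior: 0.9348


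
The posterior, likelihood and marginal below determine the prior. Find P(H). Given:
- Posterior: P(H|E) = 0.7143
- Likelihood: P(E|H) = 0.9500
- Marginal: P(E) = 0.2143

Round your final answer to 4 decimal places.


From Bayes' theorem: P(H|E) = P(E|H) × P(H) / P(E)

Rearranging for P(H):
P(H) = P(H|E) × P(E) / P(E|H)
     = 0.7143 × 0.2143 / 0.9500
     = 0.15307449 / 0.9500
     = 0.1611


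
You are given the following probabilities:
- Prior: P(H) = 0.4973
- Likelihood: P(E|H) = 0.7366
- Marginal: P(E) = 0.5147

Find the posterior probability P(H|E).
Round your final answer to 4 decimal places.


Using Bayes' theorem:

P(H|E) = P(E|H) × P(H) / P(E)
       = 0.7366 × 0.4973 / 0.5147
       = 0.36631118 / 0.5147
       = 0.7117

The evidence strengthens our belief in H.
Prior: 0.4973 → Posterior: 0.7117


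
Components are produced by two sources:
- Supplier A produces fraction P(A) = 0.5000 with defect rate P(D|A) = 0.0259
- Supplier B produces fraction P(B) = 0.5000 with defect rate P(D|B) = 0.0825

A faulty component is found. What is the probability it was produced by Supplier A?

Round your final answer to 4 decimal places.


Let A = from Supplier A, D = faulty

Given:
- P(A) = 0.5000, P(B) = 0.5000
- P(D|A) = 0.0259, P(D|B) = 0.0825

Step 1: Find P(D)
P(D) = P(D|A)P(A) + P(D|B)P(B)
     = 0.0259 × 0.5000 + 0.0825 × 0.5000
     = 0.01295000 + 0.04125000
     = 0.05420000

Step 2: Apply Bayes' theorem
P(A|D) = P(D|A)P(A) / P(D)
       = 0.01295000 / 0.05420000
       = 0.2389


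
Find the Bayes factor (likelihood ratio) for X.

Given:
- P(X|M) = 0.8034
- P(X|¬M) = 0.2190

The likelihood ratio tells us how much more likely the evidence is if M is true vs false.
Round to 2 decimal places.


Likelihood Ratio (LR) = P(X|M) / P(X|¬M)

LR = 0.8034 / 0.2190
   = 3.67

The evidence is 3.67 times more likely if M is true than if M is false.
Since LR > 1, the evidence supports M over ¬M.


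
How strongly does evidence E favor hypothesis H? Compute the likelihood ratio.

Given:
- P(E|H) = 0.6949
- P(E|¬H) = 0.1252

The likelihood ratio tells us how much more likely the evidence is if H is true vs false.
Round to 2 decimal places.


Likelihood Ratio (LR) = P(E|H) / P(E|¬H)

LR = 0.6949 / 0.1252
   = 5.55

The evidence is 5.55 times more likely if H is true than if H is false.
Since LR > 1, the evidence supports H over ¬H.


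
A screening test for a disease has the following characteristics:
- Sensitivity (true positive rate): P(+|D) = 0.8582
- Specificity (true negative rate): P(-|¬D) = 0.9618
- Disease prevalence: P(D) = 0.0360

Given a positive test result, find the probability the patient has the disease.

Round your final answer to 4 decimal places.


Let D = has disease, + = positive test

Given:
- P(D) = 0.0360 (prevalence)
- P(+|D) = 0.8582 (sensitivity)
- P(-|¬D) = 0.9618 (specificity)
- P(+|¬D) = 0.0382 (false positive rate = 1 - specificity)

Step 1: Find P(+)
P(+) = P(+|D)P(D) + P(+|¬D)P(¬D)
     = 0.8582 × 0.0360 + 0.0382 × 0.9640
     = 0.03089520 + 0.03682480
     = 0.06772000

Step 2: Apply Bayes' theorem for P(D|+)
P(D|+) = P(+|D)P(D) / P(+)
       = 0.03089520 / 0.06772000
       = 0.4562


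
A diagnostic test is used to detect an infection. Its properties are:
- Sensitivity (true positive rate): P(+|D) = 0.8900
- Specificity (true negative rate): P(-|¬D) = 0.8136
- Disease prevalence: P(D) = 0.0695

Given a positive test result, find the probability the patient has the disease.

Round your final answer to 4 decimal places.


Let D = has disease, + = positive test

Given:
- P(D) = 0.0695 (prevalence)
- P(+|D) = 0.8900 (sensitivity)
- P(-|¬D) = 0.8136 (specificity)
- P(+|¬D) = 0.1864 (false positive rate = 1 - specificity)

Step 1: Find P(+)
P(+) = P(+|D)P(D) + P(+|¬D)P(¬D)
     = 0.8900 × 0.0695 + 0.1864 × 0.9305
     = 0.06185500 + 0.17344520
     = 0.23530020

Step 2: Apply Bayes' theorem for P(D|+)
P(D|+) = P(+|D)P(D) / P(+)
       = 0.06185500 / 0.23530020
       = 0.2629


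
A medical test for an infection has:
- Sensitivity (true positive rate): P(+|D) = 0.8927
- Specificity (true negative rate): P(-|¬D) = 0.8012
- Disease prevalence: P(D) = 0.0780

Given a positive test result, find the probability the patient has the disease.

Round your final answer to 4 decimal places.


Let D = has disease, + = positive test

Given:
- P(D) = 0.0780 (prevalence)
- P(+|D) = 0.8927 (sensitivity)
- P(-|¬D) = 0.8012 (specificity)
- P(+|¬D) = 0.1988 (false positive rate = 1 - specificity)

Step 1: Find P(+)
P(+) = P(+|D)P(D) + P(+|¬D)P(¬D)
     = 0.8927 × 0.0780 + 0.1988 × 0.9220
     = 0.06963060 + 0.18329360
     = 0.25292420

Step 2: Apply Bayes' theorem for P(D|+)
P(D|+) = P(+|D)P(D) / P(+)
       = 0.06963060 / 0.25292420
       = 0.2753


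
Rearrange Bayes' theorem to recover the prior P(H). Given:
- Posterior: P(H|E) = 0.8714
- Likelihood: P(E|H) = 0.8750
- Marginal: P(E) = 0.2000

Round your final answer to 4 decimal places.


From Bayes' theorem: P(H|E) = P(E|H) × P(H) / P(E)

Rearranging for P(H):
P(H) = P(H|E) × P(E) / P(E|H)
     = 0.8714 × 0.2000 / 0.8750
     = 0.17428000 / 0.8750
     = 0.1992


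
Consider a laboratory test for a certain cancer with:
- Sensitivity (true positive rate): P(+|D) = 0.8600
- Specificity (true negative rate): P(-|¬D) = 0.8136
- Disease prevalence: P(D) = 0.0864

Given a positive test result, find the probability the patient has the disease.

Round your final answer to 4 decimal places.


Let D = has disease, + = positive test

Given:
- P(D) = 0.0864 (prevalence)
- P(+|D) = 0.8600 (sensitivity)
- P(-|¬D) = 0.8136 (specificity)
- P(+|¬D) = 0.1864 (false positive rate = 1 - specificity)

Step 1: Find P(+)
P(+) = P(+|D)P(D) + P(+|¬D)P(¬D)
     = 0.8600 × 0.0864 + 0.1864 × 0.9136
     = 0.07430400 + 0.17029504
     = 0.24459904

Step 2: Apply Bayes' theorem for P(D|+)
P(D|+) = P(+|D)P(D) / P(+)
       = 0.07430400 / 0.24459904
       = 0.3038


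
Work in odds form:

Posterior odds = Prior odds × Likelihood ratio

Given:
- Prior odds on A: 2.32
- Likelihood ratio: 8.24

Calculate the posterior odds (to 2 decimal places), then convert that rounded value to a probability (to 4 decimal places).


Step 1: Calculate posterior odds
Posterior odds = Prior odds × LR
               = 2.32 × 8.24
               = 19.12

Step 2: Convert to probability
P(A|E) = Posterior odds / (1 + Posterior odds)
       = 19.12 / (1 + 19.12)
       = 19.12 / 20.12
       = 0.9503

The evidence increased P(A) from 0.6988 to 0.9503.


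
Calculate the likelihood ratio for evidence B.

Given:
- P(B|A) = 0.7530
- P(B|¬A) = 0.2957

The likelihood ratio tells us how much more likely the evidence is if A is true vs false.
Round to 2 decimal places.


Likelihood Ratio (LR) = P(B|A) / P(B|¬A)

LR = 0.7530 / 0.2957
   = 2.55

The evidence is 2.55 times more likely if A is true than if A is false.
LR > 1, so observing B raises the odds in favor of A.


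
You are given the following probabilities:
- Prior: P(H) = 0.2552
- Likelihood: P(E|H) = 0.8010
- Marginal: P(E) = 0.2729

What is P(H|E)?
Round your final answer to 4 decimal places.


Using Bayes' theorem:

P(H|E) = P(E|H) × P(H) / P(E)
       = 0.8010 × 0.2552 / 0.2729
       = 0.20441520 / 0.2729
       = 0.7490

The evidence strengthens our belief in H.
Prior: 0.2552 → Posterior: 0.7490


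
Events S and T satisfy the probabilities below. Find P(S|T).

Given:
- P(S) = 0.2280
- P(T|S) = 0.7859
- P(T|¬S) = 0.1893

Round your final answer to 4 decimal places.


Bayes' theorem: P(S|T) = P(T|S) × P(S) / P(T)

Step 1: Calculate P(T) using law of total probability
P(T) = P(T|S)P(S) + P(T|¬S)P(¬S)
     = 0.7859 × 0.2280 + 0.1893 × 0.7720
     = 0.17918520 + 0.14613960
     = 0.32532480

Step 2: Apply Bayes' theorem
P(S|T) = P(T|S) × P(S) / P(T)
       = 0.17918520 / 0.32532480
       = 0.5508


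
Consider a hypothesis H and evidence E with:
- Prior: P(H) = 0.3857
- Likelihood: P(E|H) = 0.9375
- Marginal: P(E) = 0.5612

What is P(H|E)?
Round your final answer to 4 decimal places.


Using Bayes' theorem:

P(H|E) = P(E|H) × P(H) / P(E)
       = 0.9375 × 0.3857 / 0.5612
       = 0.36159375 / 0.5612
       = 0.6443

The evidence strengthens our belief in H.
Prior: 0.3857 → Posterior: 0.6443


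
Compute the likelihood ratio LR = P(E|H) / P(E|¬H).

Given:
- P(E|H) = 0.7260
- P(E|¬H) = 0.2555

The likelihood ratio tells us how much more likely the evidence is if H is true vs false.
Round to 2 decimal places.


Likelihood Ratio (LR) = P(E|H) / P(E|¬H)

LR = 0.7260 / 0.2555
   = 2.84

The evidence is 2.84 times more likely if H is true than if H is false.
Since LR > 1, the evidence supports H over ¬H.


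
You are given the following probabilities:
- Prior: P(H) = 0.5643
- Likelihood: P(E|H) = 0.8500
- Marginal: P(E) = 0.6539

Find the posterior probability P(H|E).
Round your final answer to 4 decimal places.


Using Bayes' theorem:

P(H|E) = P(E|H) × P(H) / P(E)
       = 0.8500 × 0.5643 / 0.6539
       = 0.47965500 / 0.6539
       = 0.7335

The evidence strengthens our belief in H.
Prior: 0.5643 → Posterior: 0.7335


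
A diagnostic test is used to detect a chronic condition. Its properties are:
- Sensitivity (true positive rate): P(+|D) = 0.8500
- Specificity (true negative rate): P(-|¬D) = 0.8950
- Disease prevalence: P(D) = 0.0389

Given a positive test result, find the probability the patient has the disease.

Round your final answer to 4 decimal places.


Let D = has disease, + = positive test

Given:
- P(D) = 0.0389 (prevalence)
- P(+|D) = 0.8500 (sensitivity)
- P(-|¬D) = 0.8950 (specificity)
- P(+|¬D) = 0.1050 (false positive rate = 1 - specificity)

Step 1: Find P(+)
P(+) = P(+|D)P(D) + P(+|¬D)P(¬D)
     = 0.8500 × 0.0389 + 0.1050 × 0.9611
     = 0.03306500 + 0.10091550
     = 0.13398050

Step 2: Apply Bayes' theorem for P(D|+)
P(D|+) = P(+|D)P(D) / P(+)
       = 0.03306500 / 0.13398050
       = 0.2468


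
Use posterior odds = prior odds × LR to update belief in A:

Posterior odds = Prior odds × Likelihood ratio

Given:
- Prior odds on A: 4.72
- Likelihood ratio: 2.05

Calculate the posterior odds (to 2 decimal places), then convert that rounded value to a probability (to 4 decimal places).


Step 1: Calculate posterior odds
Posterior odds = Prior odds × LR
               = 4.72 × 2.05
               = 9.68

Step 2: Convert to probability
P(A|E) = Posterior odds / (1 + Posterior odds)
       = 9.68 / (1 + 9.68)
       = 9.68 / 10.68
       = 0.9064

The evidence increased P(A) from 0.8252 to 0.9064.


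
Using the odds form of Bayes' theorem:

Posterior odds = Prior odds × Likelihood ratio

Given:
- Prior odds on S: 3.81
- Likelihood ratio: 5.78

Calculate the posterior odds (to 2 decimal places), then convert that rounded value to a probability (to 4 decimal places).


Step 1: Calculate posterior odds
Posterior odds = Prior odds × LR
               = 3.81 × 5.78
               = 22.02

Step 2: Convert to probability
P(S|E) = Posterior odds / (1 + Posterior odds)
       = 22.02 / (1 + 22.02)
       = 22.02 / 23.02
       = 0.9566

The evidence increased P(S) from 0.7921 to 0.9566.


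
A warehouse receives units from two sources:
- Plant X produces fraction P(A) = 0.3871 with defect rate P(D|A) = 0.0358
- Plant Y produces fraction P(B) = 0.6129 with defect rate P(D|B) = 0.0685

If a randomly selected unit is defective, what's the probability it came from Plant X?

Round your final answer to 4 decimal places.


Let A = from Plant X, D = defective

Given:
- P(A) = 0.3871, P(B) = 0.6129
- P(D|A) = 0.0358, P(D|B) = 0.0685

Step 1: Find P(D)
P(D) = P(D|A)P(A) + P(D|B)P(B)
     = 0.0358 × 0.3871 + 0.0685 × 0.6129
     = 0.01385818 + 0.04198365
     = 0.05584183

Step 2: Apply Bayes' theorem
P(A|D) = P(D|A)P(A) / P(D)
       = 0.01385818 / 0.05584183
       = 0.2482


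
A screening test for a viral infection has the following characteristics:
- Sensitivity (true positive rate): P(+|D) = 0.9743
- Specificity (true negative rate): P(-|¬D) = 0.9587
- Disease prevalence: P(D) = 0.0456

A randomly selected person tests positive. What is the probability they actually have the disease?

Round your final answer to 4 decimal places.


Let D = has disease, + = positive test

Given:
- P(D) = 0.0456 (prevalence)
- P(+|D) = 0.9743 (sensitivity)
- P(-|¬D) = 0.9587 (specificity)
- P(+|¬D) = 0.0413 (false positive rate = 1 - specificity)

Step 1: Find P(+)
P(+) = P(+|D)P(D) + P(+|¬D)P(¬D)
     = 0.9743 × 0.0456 + 0.0413 × 0.9544
     = 0.04442808 + 0.03941672
     = 0.08384480

Step 2: Apply Bayes' theorem for P(D|+)
P(D|+) = P(+|D)P(D) / P(+)
       = 0.04442808 / 0.08384480
       = 0.5299


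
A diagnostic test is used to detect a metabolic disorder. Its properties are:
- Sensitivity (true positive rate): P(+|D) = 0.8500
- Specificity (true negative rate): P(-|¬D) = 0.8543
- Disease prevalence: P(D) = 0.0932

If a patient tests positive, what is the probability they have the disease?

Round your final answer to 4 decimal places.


Let D = has disease, + = positive test

Given:
- P(D) = 0.0932 (prevalence)
- P(+|D) = 0.8500 (sensitivity)
- P(-|¬D) = 0.8543 (specificity)
- P(+|¬D) = 0.1457 (false positive rate = 1 - specificity)

Step 1: Find P(+)
P(+) = P(+|D)P(D) + P(+|¬D)P(¬D)
     = 0.8500 × 0.0932 + 0.1457 × 0.9068
     = 0.07922000 + 0.13212076
     = 0.21134076

Step 2: Apply Bayes' theorem for P(D|+)
P(D|+) = P(+|D)P(D) / P(+)
       = 0.07922000 / 0.21134076
       = 0.3748


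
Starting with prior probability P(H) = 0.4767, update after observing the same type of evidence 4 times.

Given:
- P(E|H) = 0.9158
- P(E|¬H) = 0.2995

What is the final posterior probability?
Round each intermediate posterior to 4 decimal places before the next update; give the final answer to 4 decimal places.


Sequential Bayesian updating:

Initial prior: P(H) = 0.4767

Update 1:
  P(E) = 0.9158 × 0.4767 + 0.2995 × 0.5233 = 0.43656186 + 0.15672835 = 0.59329021
  P(H|E) = 0.43656186 / 0.59329021 = 0.7358

Update 2:
  P(E) = 0.9158 × 0.7358 + 0.2995 × 0.2642 = 0.67384564 + 0.07912790 = 0.75297354
  P(H|E) = 0.67384564 / 0.75297354 = 0.8949

Update 3:
  P(E) = 0.9158 × 0.8949 + 0.2995 × 0.1051 = 0.81954942 + 0.03147745 = 0.85102687
  P(H|E) = 0.81954942 / 0.85102687 = 0.9630

Update 4:
  P(E) = 0.9158 × 0.9630 + 0.2995 × 0.0370 = 0.88191540 + 0.01108150 = 0.89299690
  P(H|E) = 0.88191540 / 0.89299690 = 0.9876

Final posterior: 0.9876


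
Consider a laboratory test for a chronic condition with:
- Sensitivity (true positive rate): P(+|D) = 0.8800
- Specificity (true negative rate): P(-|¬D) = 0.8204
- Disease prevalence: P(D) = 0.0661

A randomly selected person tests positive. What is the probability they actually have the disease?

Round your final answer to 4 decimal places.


Let D = has disease, + = positive test

Given:
- P(D) = 0.0661 (prevalence)
- P(+|D) = 0.8800 (sensitivity)
- P(-|¬D) = 0.8204 (specificity)
- P(+|¬D) = 0.1796 (false positive rate = 1 - specificity)

Step 1: Find P(+)
P(+) = P(+|D)P(D) + P(+|¬D)P(¬D)
     = 0.8800 × 0.0661 + 0.1796 × 0.9339
     = 0.05816800 + 0.16772844
     = 0.22589644

Step 2: Apply Bayes' theorem for P(D|+)
P(D|+) = P(+|D)P(D) / P(+)
       = 0.05816800 / 0.22589644
       = 0.2575


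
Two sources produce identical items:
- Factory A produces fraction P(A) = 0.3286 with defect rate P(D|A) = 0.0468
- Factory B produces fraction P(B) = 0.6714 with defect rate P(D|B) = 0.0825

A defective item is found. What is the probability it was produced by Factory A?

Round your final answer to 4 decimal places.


Let A = from Factory A, D = defective

Given:
- P(A) = 0.3286, P(B) = 0.6714
- P(D|A) = 0.0468, P(D|B) = 0.0825

Step 1: Find P(D)
P(D) = P(D|A)P(A) + P(D|B)P(B)
     = 0.0468 × 0.3286 + 0.0825 × 0.6714
     = 0.01537848 + 0.05539050
     = 0.07076898

Step 2: Apply Bayes' theorem
P(A|D) = P(D|A)P(A) / P(D)
       = 0.01537848 / 0.07076898
       = 0.2173


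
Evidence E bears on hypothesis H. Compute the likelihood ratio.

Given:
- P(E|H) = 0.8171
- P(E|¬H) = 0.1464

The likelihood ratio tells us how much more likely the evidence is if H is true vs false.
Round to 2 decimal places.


Likelihood Ratio (LR) = P(E|H) / P(E|¬H)

LR = 0.8171 / 0.1464
   = 5.58

The evidence is 5.58 times more likely if H is true than if H is false.
Since LR > 1, the evidence supports H over ¬H.


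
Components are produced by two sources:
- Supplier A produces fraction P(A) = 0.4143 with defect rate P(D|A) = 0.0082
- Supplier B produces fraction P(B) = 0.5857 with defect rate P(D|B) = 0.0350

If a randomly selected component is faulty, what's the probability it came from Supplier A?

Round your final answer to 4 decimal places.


Let A = from Supplier A, D = faulty

Given:
- P(A) = 0.4143, P(B) = 0.5857
- P(D|A) = 0.0082, P(D|B) = 0.0350

Step 1: Find P(D)
P(D) = P(D|A)P(A) + P(D|B)P(B)
     = 0.0082 × 0.4143 + 0.0350 × 0.5857
     = 0.00339726 + 0.02049950
     = 0.02389676

Step 2: Apply Bayes' theorem
P(A|D) = P(D|A)P(A) / P(D)
       = 0.00339726 / 0.02389676
       = 0.1422


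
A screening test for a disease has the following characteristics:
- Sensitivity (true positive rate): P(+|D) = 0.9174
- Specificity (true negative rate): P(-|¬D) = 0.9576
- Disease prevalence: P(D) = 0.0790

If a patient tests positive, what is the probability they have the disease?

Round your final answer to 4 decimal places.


Let D = has disease, + = positive test

Given:
- P(D) = 0.0790 (prevalence)
- P(+|D) = 0.9174 (sensitivity)
- P(-|¬D) = 0.9576 (specificity)
- P(+|¬D) = 0.0424 (false positive rate = 1 - specificity)

Step 1: Find P(+)
P(+) = P(+|D)P(D) + P(+|¬D)P(¬D)
     = 0.9174 × 0.0790 + 0.0424 × 0.9210
     = 0.07247460 + 0.03905040
     = 0.11152500

Step 2: Apply Bayes' theorem for P(D|+)
P(D|+) = P(+|D)P(D) / P(+)
       = 0.07247460 / 0.11152500
       = 0.6499


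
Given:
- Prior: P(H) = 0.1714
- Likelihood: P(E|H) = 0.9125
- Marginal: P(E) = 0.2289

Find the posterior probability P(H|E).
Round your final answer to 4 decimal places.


Using Bayes' theorem:

P(H|E) = P(E|H) × P(H) / P(E)
       = 0.9125 × 0.1714 / 0.2289
       = 0.15640250 / 0.2289
       = 0.6833

The evidence strengthens our belief in H.
Prior: 0.1714 → Posterior: 0.6833


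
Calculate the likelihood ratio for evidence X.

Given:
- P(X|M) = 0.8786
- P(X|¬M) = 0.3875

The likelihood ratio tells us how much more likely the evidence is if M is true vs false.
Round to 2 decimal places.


Likelihood Ratio (LR) = P(X|M) / P(X|¬M)

LR = 0.8786 / 0.3875
   = 2.27

The evidence is 2.27 times more likely if M is true than if M is false.
LR > 1, so observing X raises the odds in favor of M.


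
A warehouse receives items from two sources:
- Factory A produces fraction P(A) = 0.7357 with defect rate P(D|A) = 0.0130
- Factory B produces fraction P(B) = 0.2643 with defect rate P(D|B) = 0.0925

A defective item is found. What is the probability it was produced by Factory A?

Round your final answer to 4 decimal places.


Let A = from Factory A, D = defective

Given:
- P(A) = 0.7357, P(B) = 0.2643
- P(D|A) = 0.0130, P(D|B) = 0.0925

Step 1: Find P(D)
P(D) = P(D|A)P(A) + P(D|B)P(B)
     = 0.0130 × 0.7357 + 0.0925 × 0.2643
     = 0.00956410 + 0.02444775
     = 0.03401185

Step 2: Apply Bayes' theorem
P(A|D) = P(D|A)P(A) / P(D)
       = 0.00956410 / 0.03401185
       = 0.2812


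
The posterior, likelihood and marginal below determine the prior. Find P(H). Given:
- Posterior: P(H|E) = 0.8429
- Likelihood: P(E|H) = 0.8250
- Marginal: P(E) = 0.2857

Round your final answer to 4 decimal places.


From Bayes' theorem: P(H|E) = P(E|H) × P(H) / P(E)

Rearranging for P(H):
P(H) = P(H|E) × P(E) / P(E|H)
     = 0.8429 × 0.2857 / 0.8250
     = 0.24081653 / 0.8250
     = 0.2919


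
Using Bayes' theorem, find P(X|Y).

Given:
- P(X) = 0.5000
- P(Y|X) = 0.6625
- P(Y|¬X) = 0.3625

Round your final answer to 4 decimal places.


Bayes' theorem: P(X|Y) = P(Y|X) × P(X) / P(Y)

Step 1: Calculate P(Y) using law of total probability
P(Y) = P(Y|X)P(X) + P(Y|¬X)P(¬X)
     = 0.6625 × 0.5000 + 0.3625 × 0.5000
     = 0.33125000 + 0.18125000
     = 0.51250000

Step 2: Apply Bayes' theorem
P(X|Y) = P(Y|X) × P(X) / P(Y)
       = 0.33125000 / 0.51250000
       = 0.6463


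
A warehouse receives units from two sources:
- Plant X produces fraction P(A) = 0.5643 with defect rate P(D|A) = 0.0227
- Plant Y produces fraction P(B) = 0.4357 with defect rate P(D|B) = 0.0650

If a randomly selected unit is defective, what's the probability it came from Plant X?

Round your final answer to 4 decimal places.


Let A = from Plant X, D = defective

Given:
- P(A) = 0.5643, P(B) = 0.4357
- P(D|A) = 0.0227, P(D|B) = 0.0650

Step 1: Find P(D)
P(D) = P(D|A)P(A) + P(D|B)P(B)
     = 0.0227 × 0.5643 + 0.0650 × 0.4357
     = 0.01280961 + 0.02832050
     = 0.04113011

Step 2: Apply Bayes' theorem
P(A|D) = P(D|A)P(A) / P(D)
       = 0.01280961 / 0.04113011
       = 0.3114


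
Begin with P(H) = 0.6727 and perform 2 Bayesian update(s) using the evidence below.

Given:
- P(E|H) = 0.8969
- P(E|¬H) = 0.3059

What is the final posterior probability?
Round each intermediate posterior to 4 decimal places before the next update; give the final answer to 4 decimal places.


Sequential Bayesian updating:

Initial prior: P(H) = 0.6727

Update 1:
  P(E) = 0.8969 × 0.6727 + 0.3059 × 0.3273 = 0.60334463 + 0.10012107 = 0.70346570
  P(H|E) = 0.60334463 / 0.70346570 = 0.8577

Update 2:
  P(E) = 0.8969 × 0.8577 + 0.3059 × 0.1423 = 0.76927113 + 0.04352957 = 0.81280070
  P(H|E) = 0.76927113 / 0.81280070 = 0.9464

Final posterior: 0.9464


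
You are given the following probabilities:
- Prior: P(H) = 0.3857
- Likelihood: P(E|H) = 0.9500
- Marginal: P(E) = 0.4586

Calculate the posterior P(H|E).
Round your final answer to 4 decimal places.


Using Bayes' theorem:

P(H|E) = P(E|H) × P(H) / P(E)
       = 0.9500 × 0.3857 / 0.4586
       = 0.36641500 / 0.4586
       = 0.7990

The evidence strengthens our belief in H.
Prior: 0.3857 → Posterior: 0.7990


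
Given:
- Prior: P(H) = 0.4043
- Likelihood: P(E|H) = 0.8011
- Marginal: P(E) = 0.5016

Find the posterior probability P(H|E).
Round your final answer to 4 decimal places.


Using Bayes' theorem:

P(H|E) = P(E|H) × P(H) / P(E)
       = 0.8011 × 0.4043 / 0.5016
       = 0.32388473 / 0.5016
       = 0.6457

The evidence strengthens our belief in H.
Prior: 0.4043 → Posterior: 0.6457


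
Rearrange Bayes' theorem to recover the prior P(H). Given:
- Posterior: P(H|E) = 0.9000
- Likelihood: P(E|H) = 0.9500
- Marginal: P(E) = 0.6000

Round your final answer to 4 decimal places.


From Bayes' theorem: P(H|E) = P(E|H) × P(H) / P(E)

Rearranging for P(H):
P(H) = P(H|E) × P(E) / P(E|H)
     = 0.9000 × 0.6000 / 0.9500
     = 0.54000000 / 0.9500
     = 0.5684


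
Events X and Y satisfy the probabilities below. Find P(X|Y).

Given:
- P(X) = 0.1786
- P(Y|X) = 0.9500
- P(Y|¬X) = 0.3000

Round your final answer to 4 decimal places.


Bayes' theorem: P(X|Y) = P(Y|X) × P(X) / P(Y)

Step 1: Calculate P(Y) using law of total probability
P(Y) = P(Y|X)P(X) + P(Y|¬X)P(¬X)
     = 0.9500 × 0.1786 + 0.3000 × 0.8214
     = 0.16967000 + 0.24642000
     = 0.41609000

Step 2: Apply Bayes' theorem
P(X|Y) = P(Y|X) × P(X) / P(Y)
       = 0.16967000 / 0.41609000
       = 0.4078


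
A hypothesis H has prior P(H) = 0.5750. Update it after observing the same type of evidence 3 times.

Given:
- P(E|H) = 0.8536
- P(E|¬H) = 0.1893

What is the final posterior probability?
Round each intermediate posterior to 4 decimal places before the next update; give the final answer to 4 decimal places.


Sequential Bayesian updating:

Initial prior: P(H) = 0.5750

Update 1:
  P(E) = 0.8536 × 0.5750 + 0.1893 × 0.4250 = 0.49082000 + 0.08045250 = 0.57127250
  P(H|E) = 0.49082000 / 0.57127250 = 0.8592

Update 2:
  P(E) = 0.8536 × 0.8592 + 0.1893 × 0.1408 = 0.73341312 + 0.02665344 = 0.76006656
  P(H|E) = 0.73341312 / 0.76006656 = 0.9649

Update 3:
  P(E) = 0.8536 × 0.9649 + 0.1893 × 0.0351 = 0.82363864 + 0.00664443 = 0.83028307
  P(H|E) = 0.82363864 / 0.83028307 = 0.9920

Final posterior: 0.9920


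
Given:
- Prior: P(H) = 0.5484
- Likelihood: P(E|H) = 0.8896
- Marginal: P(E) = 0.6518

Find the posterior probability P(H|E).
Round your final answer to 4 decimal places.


Using Bayes' theorem:

P(H|E) = P(E|H) × P(H) / P(E)
       = 0.8896 × 0.5484 / 0.6518
       = 0.48785664 / 0.6518
       = 0.7485

The evidence strengthens our belief in H.
Prior: 0.5484 → Posterior: 0.7485


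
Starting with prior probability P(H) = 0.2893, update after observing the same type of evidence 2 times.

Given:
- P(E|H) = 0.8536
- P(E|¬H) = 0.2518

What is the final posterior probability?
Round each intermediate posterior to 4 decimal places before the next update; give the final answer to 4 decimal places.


Sequential Bayesian updating:

Initial prior: P(H) = 0.2893

Update 1:
  P(E) = 0.8536 × 0.2893 + 0.2518 × 0.7107 = 0.24694648 + 0.17895426 = 0.42590074
  P(H|E) = 0.24694648 / 0.42590074 = 0.5798

Update 2:
  P(E) = 0.8536 × 0.5798 + 0.2518 × 0.4202 = 0.49491728 + 0.10580636 = 0.60072364
  P(H|E) = 0.49491728 / 0.60072364 = 0.8239

Final posterior: 0.8239


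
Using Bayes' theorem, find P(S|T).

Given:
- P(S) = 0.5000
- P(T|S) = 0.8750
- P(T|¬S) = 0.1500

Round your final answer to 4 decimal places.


Bayes' theorem: P(S|T) = P(T|S) × P(S) / P(T)

Step 1: Calculate P(T) using law of total probability
P(T) = P(T|S)P(S) + P(T|¬S)P(¬S)
     = 0.8750 × 0.5000 + 0.1500 × 0.5000
     = 0.43750000 + 0.07500000
     = 0.51250000

Step 2: Apply Bayes' theorem
P(S|T) = P(T|S) × P(S) / P(T)
       = 0.43750000 / 0.51250000
       = 0.8537


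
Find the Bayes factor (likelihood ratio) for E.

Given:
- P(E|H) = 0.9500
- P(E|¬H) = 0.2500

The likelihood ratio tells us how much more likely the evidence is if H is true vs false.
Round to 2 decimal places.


Likelihood Ratio (LR) = P(E|H) / P(E|¬H)

LR = 0.9500 / 0.2500
   = 3.80

The evidence is 3.80 times more likely if H is true than if H is false.
LR > 1, so observing E raises the odds in favor of H.


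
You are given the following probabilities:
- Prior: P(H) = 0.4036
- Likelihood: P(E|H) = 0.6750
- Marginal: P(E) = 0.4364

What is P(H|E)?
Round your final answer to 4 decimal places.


Using Bayes' theorem:

P(H|E) = P(E|H) × P(H) / P(E)
       = 0.6750 × 0.4036 / 0.4364
       = 0.27243000 / 0.4364
       = 0.6243

The evidence strengthens our belief in H.
Prior: 0.4036 → Posterior: 0.6243


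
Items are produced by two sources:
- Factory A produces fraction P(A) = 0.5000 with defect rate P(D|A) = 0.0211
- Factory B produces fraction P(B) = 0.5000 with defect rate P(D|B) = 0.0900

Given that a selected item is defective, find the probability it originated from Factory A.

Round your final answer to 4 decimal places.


Let A = from Factory A, D = defective

Given:
- P(A) = 0.5000, P(B) = 0.5000
- P(D|A) = 0.0211, P(D|B) = 0.0900

Step 1: Find P(D)
P(D) = P(D|A)P(A) + P(D|B)P(B)
     = 0.0211 × 0.5000 + 0.0900 × 0.5000
     = 0.01055000 + 0.04500000
     = 0.05555000

Step 2: Apply Bayes' theorem
P(A|D) = P(D|A)P(A) / P(D)
       = 0.01055000 / 0.05555000
       = 0.1899


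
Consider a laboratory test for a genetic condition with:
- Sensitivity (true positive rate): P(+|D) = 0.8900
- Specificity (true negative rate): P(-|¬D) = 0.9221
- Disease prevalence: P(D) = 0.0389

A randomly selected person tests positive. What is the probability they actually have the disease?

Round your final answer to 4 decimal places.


Let D = has disease, + = positive test

Given:
- P(D) = 0.0389 (prevalence)
- P(+|D) = 0.8900 (sensitivity)
- P(-|¬D) = 0.9221 (specificity)
- P(+|¬D) = 0.0779 (false positive rate = 1 - specificity)

Step 1: Find P(+)
P(+) = P(+|D)P(D) + P(+|¬D)P(¬D)
     = 0.8900 × 0.0389 + 0.0779 × 0.9611
     = 0.03462100 + 0.07486969
     = 0.10949069

Step 2: Apply Bayes' theorem for P(D|+)
P(D|+) = P(+|D)P(D) / P(+)
       = 0.03462100 / 0.10949069
       = 0.3162


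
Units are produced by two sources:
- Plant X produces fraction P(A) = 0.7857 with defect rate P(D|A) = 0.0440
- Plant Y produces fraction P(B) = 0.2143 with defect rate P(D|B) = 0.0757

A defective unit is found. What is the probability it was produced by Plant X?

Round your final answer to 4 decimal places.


Let A = from Plant X, D = defective

Given:
- P(A) = 0.7857, P(B) = 0.2143
- P(D|A) = 0.0440, P(D|B) = 0.0757

Step 1: Find P(D)
P(D) = P(D|A)P(A) + P(D|B)P(B)
     = 0.0440 × 0.7857 + 0.0757 × 0.2143
     = 0.03457080 + 0.01622251
     = 0.05079331

Step 2: Apply Bayes' theorem
P(A|D) = P(D|A)P(A) / P(D)
       = 0.03457080 / 0.05079331
       = 0.6806


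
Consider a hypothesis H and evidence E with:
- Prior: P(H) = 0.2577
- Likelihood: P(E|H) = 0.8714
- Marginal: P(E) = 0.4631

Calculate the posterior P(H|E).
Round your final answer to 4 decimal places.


Using Bayes' theorem:

P(H|E) = P(E|H) × P(H) / P(E)
       = 0.8714 × 0.2577 / 0.4631
       = 0.22455978 / 0.4631
       = 0.4849

The evidence strengthens our belief in H.
Prior: 0.2577 → Posterior: 0.4849


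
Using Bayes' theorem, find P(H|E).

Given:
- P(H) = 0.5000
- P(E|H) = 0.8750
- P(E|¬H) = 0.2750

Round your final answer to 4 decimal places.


Bayes' theorem: P(H|E) = P(E|H) × P(H) / P(E)

Step 1: Calculate P(E) using law of total probability
P(E) = P(E|H)P(H) + P(E|¬H)P(¬H)
     = 0.8750 × 0.5000 + 0.2750 × 0.5000
     = 0.43750000 + 0.13750000
     = 0.57500000

Step 2: Apply Bayes' theorem
P(H|E) = P(E|H) × P(H) / P(E)
       = 0.43750000 / 0.57500000
       = 0.7609


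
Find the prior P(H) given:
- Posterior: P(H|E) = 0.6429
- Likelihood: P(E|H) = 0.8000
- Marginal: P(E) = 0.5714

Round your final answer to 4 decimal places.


From Bayes' theorem: P(H|E) = P(E|H) × P(H) / P(E)

Rearranging for P(H):
P(H) = P(H|E) × P(E) / P(E|H)
     = 0.6429 × 0.5714 / 0.8000
     = 0.36735306 / 0.8000
     = 0.4592


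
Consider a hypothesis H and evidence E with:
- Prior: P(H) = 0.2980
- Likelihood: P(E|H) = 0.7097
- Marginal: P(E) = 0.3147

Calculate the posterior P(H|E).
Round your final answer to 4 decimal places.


Using Bayes' theorem:

P(H|E) = P(E|H) × P(H) / P(E)
       = 0.7097 × 0.2980 / 0.3147
       = 0.21149060 / 0.3147
       = 0.6720

The evidence strengthens our belief in H.
Prior: 0.2980 → Posterior: 0.6720


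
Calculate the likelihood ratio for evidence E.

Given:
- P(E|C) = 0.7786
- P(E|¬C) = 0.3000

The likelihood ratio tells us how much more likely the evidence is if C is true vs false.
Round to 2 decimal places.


Likelihood Ratio (LR) = P(E|C) / P(E|¬C)

LR = 0.7786 / 0.3000
   = 2.60

The evidence is 2.60 times more likely if C is true than if C is false.
LR > 1, so observing E raises the odds in favor of C.


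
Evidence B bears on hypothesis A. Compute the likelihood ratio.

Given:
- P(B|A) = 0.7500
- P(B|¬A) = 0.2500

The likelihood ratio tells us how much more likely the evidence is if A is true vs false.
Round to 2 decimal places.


Likelihood Ratio (LR) = P(B|A) / P(B|¬A)

LR = 0.7500 / 0.2500
   = 3.00

The evidence is 3.00 times more likely if A is true than if A is false.
Because LR exceeds 1, B is evidence for A.


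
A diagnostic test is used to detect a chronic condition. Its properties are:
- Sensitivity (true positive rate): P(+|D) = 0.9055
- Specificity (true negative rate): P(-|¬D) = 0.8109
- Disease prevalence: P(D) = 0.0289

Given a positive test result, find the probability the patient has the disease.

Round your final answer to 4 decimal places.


Let D = has disease, + = positive test

Given:
- P(D) = 0.0289 (prevalence)
- P(+|D) = 0.9055 (sensitivity)
- P(-|¬D) = 0.8109 (specificity)
- P(+|¬D) = 0.1891 (false positive rate = 1 - specificity)

Step 1: Find P(+)
P(+) = P(+|D)P(D) + P(+|¬D)P(¬D)
     = 0.9055 × 0.0289 + 0.1891 × 0.9711
     = 0.02616895 + 0.18363501
     = 0.20980396

Step 2: Apply Bayes' theorem for P(D|+)
P(D|+) = P(+|D)P(D) / P(+)
       = 0.02616895 / 0.20980396
       = 0.1247


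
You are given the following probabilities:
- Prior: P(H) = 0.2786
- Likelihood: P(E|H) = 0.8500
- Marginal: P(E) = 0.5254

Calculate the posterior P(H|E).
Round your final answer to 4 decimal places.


Using Bayes' theorem:

P(H|E) = P(E|H) × P(H) / P(E)
       = 0.8500 × 0.2786 / 0.5254
       = 0.23681000 / 0.5254
       = 0.4507

The evidence strengthens our belief in H.
Prior: 0.2786 → Posterior: 0.4507


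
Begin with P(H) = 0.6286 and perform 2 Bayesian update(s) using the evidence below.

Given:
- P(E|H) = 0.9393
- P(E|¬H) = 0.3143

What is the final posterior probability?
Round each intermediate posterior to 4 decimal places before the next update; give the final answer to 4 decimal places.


Sequential Bayesian updating:

Initial prior: P(H) = 0.6286

Update 1:
  P(E) = 0.9393 × 0.6286 + 0.3143 × 0.3714 = 0.59044398 + 0.11673102 = 0.70717500
  P(H|E) = 0.59044398 / 0.70717500 = 0.8349

Update 2:
  P(E) = 0.9393 × 0.8349 + 0.3143 × 0.1651 = 0.78422157 + 0.05189093 = 0.83611250
  P(H|E) = 0.78422157 / 0.83611250 = 0.9379

Final posterior: 0.9379


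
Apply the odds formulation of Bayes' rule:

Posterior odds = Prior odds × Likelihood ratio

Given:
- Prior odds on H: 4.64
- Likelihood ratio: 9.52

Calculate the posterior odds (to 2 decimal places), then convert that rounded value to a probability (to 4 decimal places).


Step 1: Calculate posterior odds
Posterior odds = Prior odds × LR
               = 4.64 × 9.52
               = 44.17

Step 2: Convert to probability
P(H|E) = Posterior odds / (1 + Posterior odds)
       = 44.17 / (1 + 44.17)
       = 44.17 / 45.17
       = 0.9779

The evidence increased P(H) from 0.8227 to 0.9779.
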